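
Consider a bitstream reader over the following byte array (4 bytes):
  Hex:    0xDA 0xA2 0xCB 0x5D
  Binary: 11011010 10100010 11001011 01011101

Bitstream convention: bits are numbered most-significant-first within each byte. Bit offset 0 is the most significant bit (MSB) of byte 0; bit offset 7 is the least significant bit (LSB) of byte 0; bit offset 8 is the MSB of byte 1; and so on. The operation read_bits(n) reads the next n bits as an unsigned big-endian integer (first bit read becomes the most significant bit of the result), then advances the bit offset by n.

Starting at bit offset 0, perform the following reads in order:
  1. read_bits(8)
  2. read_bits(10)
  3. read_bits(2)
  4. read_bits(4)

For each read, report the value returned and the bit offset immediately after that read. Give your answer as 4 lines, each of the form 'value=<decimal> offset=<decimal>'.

Read 1: bits[0:8] width=8 -> value=218 (bin 11011010); offset now 8 = byte 1 bit 0; 24 bits remain
Read 2: bits[8:18] width=10 -> value=651 (bin 1010001011); offset now 18 = byte 2 bit 2; 14 bits remain
Read 3: bits[18:20] width=2 -> value=0 (bin 00); offset now 20 = byte 2 bit 4; 12 bits remain
Read 4: bits[20:24] width=4 -> value=11 (bin 1011); offset now 24 = byte 3 bit 0; 8 bits remain

Answer: value=218 offset=8
value=651 offset=18
value=0 offset=20
value=11 offset=24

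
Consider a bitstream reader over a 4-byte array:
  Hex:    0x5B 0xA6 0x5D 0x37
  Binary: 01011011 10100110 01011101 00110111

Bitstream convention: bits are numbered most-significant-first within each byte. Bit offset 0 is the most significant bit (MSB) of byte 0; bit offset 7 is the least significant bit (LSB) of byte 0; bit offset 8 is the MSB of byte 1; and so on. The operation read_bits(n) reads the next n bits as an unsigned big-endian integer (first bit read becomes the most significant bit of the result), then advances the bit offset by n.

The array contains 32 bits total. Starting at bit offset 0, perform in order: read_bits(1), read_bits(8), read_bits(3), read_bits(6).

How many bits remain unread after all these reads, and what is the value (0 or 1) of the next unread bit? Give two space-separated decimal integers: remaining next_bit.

Answer: 14 0

Derivation:
Read 1: bits[0:1] width=1 -> value=0 (bin 0); offset now 1 = byte 0 bit 1; 31 bits remain
Read 2: bits[1:9] width=8 -> value=183 (bin 10110111); offset now 9 = byte 1 bit 1; 23 bits remain
Read 3: bits[9:12] width=3 -> value=2 (bin 010); offset now 12 = byte 1 bit 4; 20 bits remain
Read 4: bits[12:18] width=6 -> value=25 (bin 011001); offset now 18 = byte 2 bit 2; 14 bits remain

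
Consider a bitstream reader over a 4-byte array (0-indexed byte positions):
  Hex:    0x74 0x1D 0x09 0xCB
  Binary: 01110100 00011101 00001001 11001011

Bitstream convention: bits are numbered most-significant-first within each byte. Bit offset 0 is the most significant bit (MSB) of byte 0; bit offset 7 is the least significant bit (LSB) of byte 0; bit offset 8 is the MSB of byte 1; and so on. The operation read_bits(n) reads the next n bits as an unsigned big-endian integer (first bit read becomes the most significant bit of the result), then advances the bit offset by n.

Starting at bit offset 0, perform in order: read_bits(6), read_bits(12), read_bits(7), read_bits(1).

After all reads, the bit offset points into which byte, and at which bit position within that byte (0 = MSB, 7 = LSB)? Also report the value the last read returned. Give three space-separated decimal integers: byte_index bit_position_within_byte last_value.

Read 1: bits[0:6] width=6 -> value=29 (bin 011101); offset now 6 = byte 0 bit 6; 26 bits remain
Read 2: bits[6:18] width=12 -> value=116 (bin 000001110100); offset now 18 = byte 2 bit 2; 14 bits remain
Read 3: bits[18:25] width=7 -> value=19 (bin 0010011); offset now 25 = byte 3 bit 1; 7 bits remain
Read 4: bits[25:26] width=1 -> value=1 (bin 1); offset now 26 = byte 3 bit 2; 6 bits remain

Answer: 3 2 1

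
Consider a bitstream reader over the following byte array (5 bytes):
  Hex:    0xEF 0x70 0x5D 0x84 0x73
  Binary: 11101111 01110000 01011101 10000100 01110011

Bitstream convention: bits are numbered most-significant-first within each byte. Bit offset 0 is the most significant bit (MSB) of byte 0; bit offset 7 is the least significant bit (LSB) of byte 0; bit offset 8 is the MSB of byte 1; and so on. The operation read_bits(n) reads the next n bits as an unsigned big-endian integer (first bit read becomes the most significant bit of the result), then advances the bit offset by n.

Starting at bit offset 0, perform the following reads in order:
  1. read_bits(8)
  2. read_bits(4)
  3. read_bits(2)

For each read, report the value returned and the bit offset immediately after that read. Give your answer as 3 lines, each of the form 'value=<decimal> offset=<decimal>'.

Answer: value=239 offset=8
value=7 offset=12
value=0 offset=14

Derivation:
Read 1: bits[0:8] width=8 -> value=239 (bin 11101111); offset now 8 = byte 1 bit 0; 32 bits remain
Read 2: bits[8:12] width=4 -> value=7 (bin 0111); offset now 12 = byte 1 bit 4; 28 bits remain
Read 3: bits[12:14] width=2 -> value=0 (bin 00); offset now 14 = byte 1 bit 6; 26 bits remain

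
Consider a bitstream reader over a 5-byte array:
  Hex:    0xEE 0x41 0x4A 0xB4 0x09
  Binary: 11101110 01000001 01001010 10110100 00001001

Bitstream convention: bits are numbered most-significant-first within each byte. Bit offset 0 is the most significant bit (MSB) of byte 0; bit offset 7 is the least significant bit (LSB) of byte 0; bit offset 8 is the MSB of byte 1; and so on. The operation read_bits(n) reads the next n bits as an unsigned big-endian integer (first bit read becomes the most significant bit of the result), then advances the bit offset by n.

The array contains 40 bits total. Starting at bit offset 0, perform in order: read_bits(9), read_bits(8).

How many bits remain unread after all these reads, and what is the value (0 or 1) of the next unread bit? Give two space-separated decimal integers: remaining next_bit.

Answer: 23 1

Derivation:
Read 1: bits[0:9] width=9 -> value=476 (bin 111011100); offset now 9 = byte 1 bit 1; 31 bits remain
Read 2: bits[9:17] width=8 -> value=130 (bin 10000010); offset now 17 = byte 2 bit 1; 23 bits remain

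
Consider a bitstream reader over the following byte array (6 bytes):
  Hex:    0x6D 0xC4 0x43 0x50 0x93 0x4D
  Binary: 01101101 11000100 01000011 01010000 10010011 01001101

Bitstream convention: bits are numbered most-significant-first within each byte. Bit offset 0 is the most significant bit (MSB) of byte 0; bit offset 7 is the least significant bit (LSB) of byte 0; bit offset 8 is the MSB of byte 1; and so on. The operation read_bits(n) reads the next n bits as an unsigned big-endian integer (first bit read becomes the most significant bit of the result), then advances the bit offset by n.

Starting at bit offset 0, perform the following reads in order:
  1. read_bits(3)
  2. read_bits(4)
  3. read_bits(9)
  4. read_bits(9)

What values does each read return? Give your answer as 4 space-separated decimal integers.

Read 1: bits[0:3] width=3 -> value=3 (bin 011); offset now 3 = byte 0 bit 3; 45 bits remain
Read 2: bits[3:7] width=4 -> value=6 (bin 0110); offset now 7 = byte 0 bit 7; 41 bits remain
Read 3: bits[7:16] width=9 -> value=452 (bin 111000100); offset now 16 = byte 2 bit 0; 32 bits remain
Read 4: bits[16:25] width=9 -> value=134 (bin 010000110); offset now 25 = byte 3 bit 1; 23 bits remain

Answer: 3 6 452 134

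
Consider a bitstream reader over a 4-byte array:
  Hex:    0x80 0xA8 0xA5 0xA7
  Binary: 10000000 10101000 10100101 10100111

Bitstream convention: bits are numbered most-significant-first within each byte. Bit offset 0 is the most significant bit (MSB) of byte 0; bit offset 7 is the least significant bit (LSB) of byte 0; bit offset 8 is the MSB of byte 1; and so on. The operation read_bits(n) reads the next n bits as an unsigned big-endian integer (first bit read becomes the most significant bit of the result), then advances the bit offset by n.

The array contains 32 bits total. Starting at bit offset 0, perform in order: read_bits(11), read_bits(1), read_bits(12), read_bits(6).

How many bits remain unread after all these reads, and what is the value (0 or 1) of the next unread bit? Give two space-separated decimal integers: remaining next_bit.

Read 1: bits[0:11] width=11 -> value=1029 (bin 10000000101); offset now 11 = byte 1 bit 3; 21 bits remain
Read 2: bits[11:12] width=1 -> value=0 (bin 0); offset now 12 = byte 1 bit 4; 20 bits remain
Read 3: bits[12:24] width=12 -> value=2213 (bin 100010100101); offset now 24 = byte 3 bit 0; 8 bits remain
Read 4: bits[24:30] width=6 -> value=41 (bin 101001); offset now 30 = byte 3 bit 6; 2 bits remain

Answer: 2 1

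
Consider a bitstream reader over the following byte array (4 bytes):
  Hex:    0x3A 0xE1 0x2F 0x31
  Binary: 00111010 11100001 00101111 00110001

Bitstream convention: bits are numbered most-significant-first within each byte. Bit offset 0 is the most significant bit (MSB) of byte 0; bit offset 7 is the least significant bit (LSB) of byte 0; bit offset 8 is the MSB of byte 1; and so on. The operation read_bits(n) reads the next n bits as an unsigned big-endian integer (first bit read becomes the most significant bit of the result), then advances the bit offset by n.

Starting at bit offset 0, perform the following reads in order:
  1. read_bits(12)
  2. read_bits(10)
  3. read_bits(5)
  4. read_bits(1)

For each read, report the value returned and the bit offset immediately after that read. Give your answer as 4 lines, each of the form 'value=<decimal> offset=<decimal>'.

Read 1: bits[0:12] width=12 -> value=942 (bin 001110101110); offset now 12 = byte 1 bit 4; 20 bits remain
Read 2: bits[12:22] width=10 -> value=75 (bin 0001001011); offset now 22 = byte 2 bit 6; 10 bits remain
Read 3: bits[22:27] width=5 -> value=25 (bin 11001); offset now 27 = byte 3 bit 3; 5 bits remain
Read 4: bits[27:28] width=1 -> value=1 (bin 1); offset now 28 = byte 3 bit 4; 4 bits remain

Answer: value=942 offset=12
value=75 offset=22
value=25 offset=27
value=1 offset=28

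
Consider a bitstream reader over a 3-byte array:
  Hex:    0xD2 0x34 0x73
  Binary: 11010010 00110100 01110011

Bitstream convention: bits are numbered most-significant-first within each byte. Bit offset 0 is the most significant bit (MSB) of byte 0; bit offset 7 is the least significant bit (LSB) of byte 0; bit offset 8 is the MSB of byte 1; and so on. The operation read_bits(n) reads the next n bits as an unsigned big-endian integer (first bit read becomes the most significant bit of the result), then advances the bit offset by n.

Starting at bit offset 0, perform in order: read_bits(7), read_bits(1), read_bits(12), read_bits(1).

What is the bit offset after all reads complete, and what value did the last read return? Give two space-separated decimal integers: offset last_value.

Answer: 21 0

Derivation:
Read 1: bits[0:7] width=7 -> value=105 (bin 1101001); offset now 7 = byte 0 bit 7; 17 bits remain
Read 2: bits[7:8] width=1 -> value=0 (bin 0); offset now 8 = byte 1 bit 0; 16 bits remain
Read 3: bits[8:20] width=12 -> value=839 (bin 001101000111); offset now 20 = byte 2 bit 4; 4 bits remain
Read 4: bits[20:21] width=1 -> value=0 (bin 0); offset now 21 = byte 2 bit 5; 3 bits remain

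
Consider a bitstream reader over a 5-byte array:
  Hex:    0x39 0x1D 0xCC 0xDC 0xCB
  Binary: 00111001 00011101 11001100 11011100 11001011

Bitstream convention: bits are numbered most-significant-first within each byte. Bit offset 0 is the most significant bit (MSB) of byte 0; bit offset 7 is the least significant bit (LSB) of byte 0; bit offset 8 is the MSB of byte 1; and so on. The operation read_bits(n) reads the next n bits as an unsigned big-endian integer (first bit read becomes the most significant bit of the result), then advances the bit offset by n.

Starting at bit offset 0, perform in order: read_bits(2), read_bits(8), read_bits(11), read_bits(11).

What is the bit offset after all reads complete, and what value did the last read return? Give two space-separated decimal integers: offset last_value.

Answer: 32 1244

Derivation:
Read 1: bits[0:2] width=2 -> value=0 (bin 00); offset now 2 = byte 0 bit 2; 38 bits remain
Read 2: bits[2:10] width=8 -> value=228 (bin 11100100); offset now 10 = byte 1 bit 2; 30 bits remain
Read 3: bits[10:21] width=11 -> value=953 (bin 01110111001); offset now 21 = byte 2 bit 5; 19 bits remain
Read 4: bits[21:32] width=11 -> value=1244 (bin 10011011100); offset now 32 = byte 4 bit 0; 8 bits remain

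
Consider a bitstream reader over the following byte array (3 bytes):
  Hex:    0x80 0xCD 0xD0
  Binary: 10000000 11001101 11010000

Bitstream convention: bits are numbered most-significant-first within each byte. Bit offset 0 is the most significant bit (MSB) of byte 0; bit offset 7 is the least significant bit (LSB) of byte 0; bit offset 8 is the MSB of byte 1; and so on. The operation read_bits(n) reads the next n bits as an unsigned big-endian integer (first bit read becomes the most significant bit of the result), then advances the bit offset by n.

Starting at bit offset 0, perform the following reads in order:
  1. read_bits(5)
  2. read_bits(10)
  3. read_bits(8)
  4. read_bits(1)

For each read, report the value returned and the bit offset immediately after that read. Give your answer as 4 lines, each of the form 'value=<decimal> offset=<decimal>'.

Read 1: bits[0:5] width=5 -> value=16 (bin 10000); offset now 5 = byte 0 bit 5; 19 bits remain
Read 2: bits[5:15] width=10 -> value=102 (bin 0001100110); offset now 15 = byte 1 bit 7; 9 bits remain
Read 3: bits[15:23] width=8 -> value=232 (bin 11101000); offset now 23 = byte 2 bit 7; 1 bits remain
Read 4: bits[23:24] width=1 -> value=0 (bin 0); offset now 24 = byte 3 bit 0; 0 bits remain

Answer: value=16 offset=5
value=102 offset=15
value=232 offset=23
value=0 offset=24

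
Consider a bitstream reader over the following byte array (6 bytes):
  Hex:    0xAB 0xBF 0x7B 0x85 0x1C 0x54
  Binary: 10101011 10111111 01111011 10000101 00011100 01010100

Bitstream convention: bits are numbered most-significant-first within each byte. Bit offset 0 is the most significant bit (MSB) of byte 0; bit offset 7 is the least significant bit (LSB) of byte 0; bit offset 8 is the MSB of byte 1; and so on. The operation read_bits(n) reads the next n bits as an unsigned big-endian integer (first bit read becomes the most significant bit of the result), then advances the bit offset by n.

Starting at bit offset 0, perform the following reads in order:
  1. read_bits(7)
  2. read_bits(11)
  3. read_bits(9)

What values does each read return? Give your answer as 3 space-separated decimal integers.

Answer: 85 1789 476

Derivation:
Read 1: bits[0:7] width=7 -> value=85 (bin 1010101); offset now 7 = byte 0 bit 7; 41 bits remain
Read 2: bits[7:18] width=11 -> value=1789 (bin 11011111101); offset now 18 = byte 2 bit 2; 30 bits remain
Read 3: bits[18:27] width=9 -> value=476 (bin 111011100); offset now 27 = byte 3 bit 3; 21 bits remain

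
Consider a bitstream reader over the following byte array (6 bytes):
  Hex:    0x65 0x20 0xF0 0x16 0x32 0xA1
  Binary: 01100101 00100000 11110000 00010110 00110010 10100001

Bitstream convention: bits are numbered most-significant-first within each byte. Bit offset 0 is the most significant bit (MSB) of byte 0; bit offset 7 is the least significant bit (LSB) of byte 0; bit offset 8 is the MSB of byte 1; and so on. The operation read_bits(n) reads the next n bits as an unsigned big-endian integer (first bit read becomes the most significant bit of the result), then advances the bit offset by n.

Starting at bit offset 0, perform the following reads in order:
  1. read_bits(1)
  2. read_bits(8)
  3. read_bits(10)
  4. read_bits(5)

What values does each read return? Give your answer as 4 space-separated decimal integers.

Answer: 0 202 263 16

Derivation:
Read 1: bits[0:1] width=1 -> value=0 (bin 0); offset now 1 = byte 0 bit 1; 47 bits remain
Read 2: bits[1:9] width=8 -> value=202 (bin 11001010); offset now 9 = byte 1 bit 1; 39 bits remain
Read 3: bits[9:19] width=10 -> value=263 (bin 0100000111); offset now 19 = byte 2 bit 3; 29 bits remain
Read 4: bits[19:24] width=5 -> value=16 (bin 10000); offset now 24 = byte 3 bit 0; 24 bits remain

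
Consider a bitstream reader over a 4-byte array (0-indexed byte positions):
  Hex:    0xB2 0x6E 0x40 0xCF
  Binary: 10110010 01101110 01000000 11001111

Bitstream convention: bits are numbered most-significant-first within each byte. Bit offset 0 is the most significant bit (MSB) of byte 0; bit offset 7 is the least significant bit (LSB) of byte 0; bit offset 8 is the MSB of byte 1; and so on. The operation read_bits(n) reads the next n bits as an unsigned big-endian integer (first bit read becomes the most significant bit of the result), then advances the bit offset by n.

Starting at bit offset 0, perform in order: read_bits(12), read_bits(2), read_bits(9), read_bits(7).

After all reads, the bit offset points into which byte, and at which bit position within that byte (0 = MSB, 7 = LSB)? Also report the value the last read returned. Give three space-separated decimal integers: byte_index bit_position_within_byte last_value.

Read 1: bits[0:12] width=12 -> value=2854 (bin 101100100110); offset now 12 = byte 1 bit 4; 20 bits remain
Read 2: bits[12:14] width=2 -> value=3 (bin 11); offset now 14 = byte 1 bit 6; 18 bits remain
Read 3: bits[14:23] width=9 -> value=288 (bin 100100000); offset now 23 = byte 2 bit 7; 9 bits remain
Read 4: bits[23:30] width=7 -> value=51 (bin 0110011); offset now 30 = byte 3 bit 6; 2 bits remain

Answer: 3 6 51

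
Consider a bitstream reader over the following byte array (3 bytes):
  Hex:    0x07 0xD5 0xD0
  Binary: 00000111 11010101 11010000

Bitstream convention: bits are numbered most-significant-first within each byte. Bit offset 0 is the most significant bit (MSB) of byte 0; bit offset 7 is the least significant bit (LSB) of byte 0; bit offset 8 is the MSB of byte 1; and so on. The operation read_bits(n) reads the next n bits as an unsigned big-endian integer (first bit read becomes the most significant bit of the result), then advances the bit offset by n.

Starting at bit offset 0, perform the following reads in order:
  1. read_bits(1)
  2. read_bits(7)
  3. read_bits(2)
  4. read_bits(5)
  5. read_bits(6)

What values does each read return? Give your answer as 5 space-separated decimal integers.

Read 1: bits[0:1] width=1 -> value=0 (bin 0); offset now 1 = byte 0 bit 1; 23 bits remain
Read 2: bits[1:8] width=7 -> value=7 (bin 0000111); offset now 8 = byte 1 bit 0; 16 bits remain
Read 3: bits[8:10] width=2 -> value=3 (bin 11); offset now 10 = byte 1 bit 2; 14 bits remain
Read 4: bits[10:15] width=5 -> value=10 (bin 01010); offset now 15 = byte 1 bit 7; 9 bits remain
Read 5: bits[15:21] width=6 -> value=58 (bin 111010); offset now 21 = byte 2 bit 5; 3 bits remain

Answer: 0 7 3 10 58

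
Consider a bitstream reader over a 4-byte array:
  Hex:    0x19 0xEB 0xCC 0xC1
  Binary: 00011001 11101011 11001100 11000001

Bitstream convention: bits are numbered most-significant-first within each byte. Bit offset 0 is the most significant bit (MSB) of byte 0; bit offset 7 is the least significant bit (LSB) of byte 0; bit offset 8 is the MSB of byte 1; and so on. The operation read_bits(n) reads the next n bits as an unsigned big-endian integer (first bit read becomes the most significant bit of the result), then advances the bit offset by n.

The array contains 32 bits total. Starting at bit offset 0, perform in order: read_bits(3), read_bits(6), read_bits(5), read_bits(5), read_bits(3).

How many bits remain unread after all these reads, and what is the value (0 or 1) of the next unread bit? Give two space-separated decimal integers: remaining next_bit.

Read 1: bits[0:3] width=3 -> value=0 (bin 000); offset now 3 = byte 0 bit 3; 29 bits remain
Read 2: bits[3:9] width=6 -> value=51 (bin 110011); offset now 9 = byte 1 bit 1; 23 bits remain
Read 3: bits[9:14] width=5 -> value=26 (bin 11010); offset now 14 = byte 1 bit 6; 18 bits remain
Read 4: bits[14:19] width=5 -> value=30 (bin 11110); offset now 19 = byte 2 bit 3; 13 bits remain
Read 5: bits[19:22] width=3 -> value=3 (bin 011); offset now 22 = byte 2 bit 6; 10 bits remain

Answer: 10 0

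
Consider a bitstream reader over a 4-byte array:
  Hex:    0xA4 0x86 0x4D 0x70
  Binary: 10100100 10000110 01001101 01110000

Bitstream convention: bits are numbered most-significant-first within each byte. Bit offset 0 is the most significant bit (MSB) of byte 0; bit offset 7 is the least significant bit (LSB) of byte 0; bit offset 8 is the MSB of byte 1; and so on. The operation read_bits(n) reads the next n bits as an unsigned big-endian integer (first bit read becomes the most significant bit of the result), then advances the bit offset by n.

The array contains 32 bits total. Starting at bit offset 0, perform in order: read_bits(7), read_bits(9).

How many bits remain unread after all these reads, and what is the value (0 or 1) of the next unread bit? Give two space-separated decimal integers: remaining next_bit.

Answer: 16 0

Derivation:
Read 1: bits[0:7] width=7 -> value=82 (bin 1010010); offset now 7 = byte 0 bit 7; 25 bits remain
Read 2: bits[7:16] width=9 -> value=134 (bin 010000110); offset now 16 = byte 2 bit 0; 16 bits remain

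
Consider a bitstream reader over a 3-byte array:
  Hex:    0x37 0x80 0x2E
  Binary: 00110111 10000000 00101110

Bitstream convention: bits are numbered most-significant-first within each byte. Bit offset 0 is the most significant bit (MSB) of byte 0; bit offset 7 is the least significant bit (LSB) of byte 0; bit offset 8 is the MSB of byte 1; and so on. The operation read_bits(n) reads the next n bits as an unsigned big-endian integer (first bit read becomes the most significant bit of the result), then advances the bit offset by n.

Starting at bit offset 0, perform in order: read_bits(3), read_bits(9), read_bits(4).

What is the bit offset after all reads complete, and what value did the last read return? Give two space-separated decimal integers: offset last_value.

Answer: 16 0

Derivation:
Read 1: bits[0:3] width=3 -> value=1 (bin 001); offset now 3 = byte 0 bit 3; 21 bits remain
Read 2: bits[3:12] width=9 -> value=376 (bin 101111000); offset now 12 = byte 1 bit 4; 12 bits remain
Read 3: bits[12:16] width=4 -> value=0 (bin 0000); offset now 16 = byte 2 bit 0; 8 bits remain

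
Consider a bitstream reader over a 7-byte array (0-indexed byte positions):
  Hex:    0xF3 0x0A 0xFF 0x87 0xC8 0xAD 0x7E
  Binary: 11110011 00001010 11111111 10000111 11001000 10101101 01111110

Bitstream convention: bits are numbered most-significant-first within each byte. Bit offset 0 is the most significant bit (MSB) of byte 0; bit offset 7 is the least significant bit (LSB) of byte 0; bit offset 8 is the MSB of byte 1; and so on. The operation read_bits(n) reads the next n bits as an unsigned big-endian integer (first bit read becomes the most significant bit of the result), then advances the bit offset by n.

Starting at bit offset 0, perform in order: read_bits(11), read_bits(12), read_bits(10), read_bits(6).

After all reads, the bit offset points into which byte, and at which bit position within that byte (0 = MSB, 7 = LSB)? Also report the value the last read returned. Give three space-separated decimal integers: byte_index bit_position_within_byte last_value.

Read 1: bits[0:11] width=11 -> value=1944 (bin 11110011000); offset now 11 = byte 1 bit 3; 45 bits remain
Read 2: bits[11:23] width=12 -> value=1407 (bin 010101111111); offset now 23 = byte 2 bit 7; 33 bits remain
Read 3: bits[23:33] width=10 -> value=783 (bin 1100001111); offset now 33 = byte 4 bit 1; 23 bits remain
Read 4: bits[33:39] width=6 -> value=36 (bin 100100); offset now 39 = byte 4 bit 7; 17 bits remain

Answer: 4 7 36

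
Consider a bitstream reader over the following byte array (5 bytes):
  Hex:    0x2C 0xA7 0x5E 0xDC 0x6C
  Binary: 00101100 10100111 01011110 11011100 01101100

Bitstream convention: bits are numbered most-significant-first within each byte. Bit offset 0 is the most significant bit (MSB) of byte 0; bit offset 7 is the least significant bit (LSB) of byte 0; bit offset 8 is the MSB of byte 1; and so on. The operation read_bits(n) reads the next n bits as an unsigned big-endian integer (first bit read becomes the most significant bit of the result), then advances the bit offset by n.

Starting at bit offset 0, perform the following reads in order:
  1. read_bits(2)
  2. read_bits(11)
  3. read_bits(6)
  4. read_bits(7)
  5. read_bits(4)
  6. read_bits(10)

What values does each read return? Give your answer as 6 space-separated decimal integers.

Read 1: bits[0:2] width=2 -> value=0 (bin 00); offset now 2 = byte 0 bit 2; 38 bits remain
Read 2: bits[2:13] width=11 -> value=1428 (bin 10110010100); offset now 13 = byte 1 bit 5; 27 bits remain
Read 3: bits[13:19] width=6 -> value=58 (bin 111010); offset now 19 = byte 2 bit 3; 21 bits remain
Read 4: bits[19:26] width=7 -> value=123 (bin 1111011); offset now 26 = byte 3 bit 2; 14 bits remain
Read 5: bits[26:30] width=4 -> value=7 (bin 0111); offset now 30 = byte 3 bit 6; 10 bits remain
Read 6: bits[30:40] width=10 -> value=108 (bin 0001101100); offset now 40 = byte 5 bit 0; 0 bits remain

Answer: 0 1428 58 123 7 108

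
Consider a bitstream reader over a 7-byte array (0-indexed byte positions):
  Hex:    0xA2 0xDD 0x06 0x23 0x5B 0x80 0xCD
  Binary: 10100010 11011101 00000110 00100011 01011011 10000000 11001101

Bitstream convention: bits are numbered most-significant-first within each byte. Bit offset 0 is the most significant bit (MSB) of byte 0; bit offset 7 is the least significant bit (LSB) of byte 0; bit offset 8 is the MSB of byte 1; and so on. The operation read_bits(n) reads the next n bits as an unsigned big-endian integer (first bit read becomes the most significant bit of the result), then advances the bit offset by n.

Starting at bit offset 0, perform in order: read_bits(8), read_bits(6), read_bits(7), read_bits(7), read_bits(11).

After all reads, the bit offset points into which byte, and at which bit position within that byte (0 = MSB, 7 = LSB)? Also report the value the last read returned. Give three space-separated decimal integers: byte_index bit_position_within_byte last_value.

Answer: 4 7 429

Derivation:
Read 1: bits[0:8] width=8 -> value=162 (bin 10100010); offset now 8 = byte 1 bit 0; 48 bits remain
Read 2: bits[8:14] width=6 -> value=55 (bin 110111); offset now 14 = byte 1 bit 6; 42 bits remain
Read 3: bits[14:21] width=7 -> value=32 (bin 0100000); offset now 21 = byte 2 bit 5; 35 bits remain
Read 4: bits[21:28] width=7 -> value=98 (bin 1100010); offset now 28 = byte 3 bit 4; 28 bits remain
Read 5: bits[28:39] width=11 -> value=429 (bin 00110101101); offset now 39 = byte 4 bit 7; 17 bits remain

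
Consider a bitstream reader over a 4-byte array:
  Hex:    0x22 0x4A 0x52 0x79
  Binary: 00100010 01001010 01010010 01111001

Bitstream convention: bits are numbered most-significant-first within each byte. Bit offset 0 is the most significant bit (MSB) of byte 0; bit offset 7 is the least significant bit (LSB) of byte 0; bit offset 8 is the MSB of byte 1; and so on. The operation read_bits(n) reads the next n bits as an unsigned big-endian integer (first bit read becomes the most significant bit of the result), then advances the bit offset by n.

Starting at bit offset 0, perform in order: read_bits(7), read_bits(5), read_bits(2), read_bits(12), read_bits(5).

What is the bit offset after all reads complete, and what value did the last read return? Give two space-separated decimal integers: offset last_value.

Read 1: bits[0:7] width=7 -> value=17 (bin 0010001); offset now 7 = byte 0 bit 7; 25 bits remain
Read 2: bits[7:12] width=5 -> value=4 (bin 00100); offset now 12 = byte 1 bit 4; 20 bits remain
Read 3: bits[12:14] width=2 -> value=2 (bin 10); offset now 14 = byte 1 bit 6; 18 bits remain
Read 4: bits[14:26] width=12 -> value=2377 (bin 100101001001); offset now 26 = byte 3 bit 2; 6 bits remain
Read 5: bits[26:31] width=5 -> value=28 (bin 11100); offset now 31 = byte 3 bit 7; 1 bits remain

Answer: 31 28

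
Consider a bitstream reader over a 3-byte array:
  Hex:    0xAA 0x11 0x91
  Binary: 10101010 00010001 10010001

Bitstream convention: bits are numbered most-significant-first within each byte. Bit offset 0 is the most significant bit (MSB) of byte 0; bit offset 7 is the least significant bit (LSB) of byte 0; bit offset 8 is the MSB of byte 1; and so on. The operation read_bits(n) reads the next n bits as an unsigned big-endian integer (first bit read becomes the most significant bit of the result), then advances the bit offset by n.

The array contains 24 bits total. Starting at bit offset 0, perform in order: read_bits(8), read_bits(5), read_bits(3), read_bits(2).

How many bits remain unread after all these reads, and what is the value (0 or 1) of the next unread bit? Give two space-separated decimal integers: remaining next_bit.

Answer: 6 0

Derivation:
Read 1: bits[0:8] width=8 -> value=170 (bin 10101010); offset now 8 = byte 1 bit 0; 16 bits remain
Read 2: bits[8:13] width=5 -> value=2 (bin 00010); offset now 13 = byte 1 bit 5; 11 bits remain
Read 3: bits[13:16] width=3 -> value=1 (bin 001); offset now 16 = byte 2 bit 0; 8 bits remain
Read 4: bits[16:18] width=2 -> value=2 (bin 10); offset now 18 = byte 2 bit 2; 6 bits remain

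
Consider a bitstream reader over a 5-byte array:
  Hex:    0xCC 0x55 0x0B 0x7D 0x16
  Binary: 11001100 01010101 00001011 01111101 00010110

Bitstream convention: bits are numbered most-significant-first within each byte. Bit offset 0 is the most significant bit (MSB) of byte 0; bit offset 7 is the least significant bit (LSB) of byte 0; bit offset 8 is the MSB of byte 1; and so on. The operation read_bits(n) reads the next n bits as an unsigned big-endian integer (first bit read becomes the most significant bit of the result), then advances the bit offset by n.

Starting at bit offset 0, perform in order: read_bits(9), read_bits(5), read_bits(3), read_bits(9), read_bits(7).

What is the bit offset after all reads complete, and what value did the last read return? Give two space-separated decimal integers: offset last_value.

Read 1: bits[0:9] width=9 -> value=408 (bin 110011000); offset now 9 = byte 1 bit 1; 31 bits remain
Read 2: bits[9:14] width=5 -> value=21 (bin 10101); offset now 14 = byte 1 bit 6; 26 bits remain
Read 3: bits[14:17] width=3 -> value=2 (bin 010); offset now 17 = byte 2 bit 1; 23 bits remain
Read 4: bits[17:26] width=9 -> value=45 (bin 000101101); offset now 26 = byte 3 bit 2; 14 bits remain
Read 5: bits[26:33] width=7 -> value=122 (bin 1111010); offset now 33 = byte 4 bit 1; 7 bits remain

Answer: 33 122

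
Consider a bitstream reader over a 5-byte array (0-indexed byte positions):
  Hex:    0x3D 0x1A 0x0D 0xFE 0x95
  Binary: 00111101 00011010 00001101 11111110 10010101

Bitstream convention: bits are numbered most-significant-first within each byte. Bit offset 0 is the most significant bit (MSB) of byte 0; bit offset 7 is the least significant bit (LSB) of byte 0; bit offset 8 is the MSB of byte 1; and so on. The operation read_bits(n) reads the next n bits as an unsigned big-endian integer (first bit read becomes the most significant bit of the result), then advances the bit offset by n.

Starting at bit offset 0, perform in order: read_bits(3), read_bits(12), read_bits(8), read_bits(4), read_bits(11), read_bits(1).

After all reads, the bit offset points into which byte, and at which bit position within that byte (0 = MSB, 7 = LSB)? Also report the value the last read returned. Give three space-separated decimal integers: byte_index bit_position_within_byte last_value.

Answer: 4 7 0

Derivation:
Read 1: bits[0:3] width=3 -> value=1 (bin 001); offset now 3 = byte 0 bit 3; 37 bits remain
Read 2: bits[3:15] width=12 -> value=3725 (bin 111010001101); offset now 15 = byte 1 bit 7; 25 bits remain
Read 3: bits[15:23] width=8 -> value=6 (bin 00000110); offset now 23 = byte 2 bit 7; 17 bits remain
Read 4: bits[23:27] width=4 -> value=15 (bin 1111); offset now 27 = byte 3 bit 3; 13 bits remain
Read 5: bits[27:38] width=11 -> value=1957 (bin 11110100101); offset now 38 = byte 4 bit 6; 2 bits remain
Read 6: bits[38:39] width=1 -> value=0 (bin 0); offset now 39 = byte 4 bit 7; 1 bits remain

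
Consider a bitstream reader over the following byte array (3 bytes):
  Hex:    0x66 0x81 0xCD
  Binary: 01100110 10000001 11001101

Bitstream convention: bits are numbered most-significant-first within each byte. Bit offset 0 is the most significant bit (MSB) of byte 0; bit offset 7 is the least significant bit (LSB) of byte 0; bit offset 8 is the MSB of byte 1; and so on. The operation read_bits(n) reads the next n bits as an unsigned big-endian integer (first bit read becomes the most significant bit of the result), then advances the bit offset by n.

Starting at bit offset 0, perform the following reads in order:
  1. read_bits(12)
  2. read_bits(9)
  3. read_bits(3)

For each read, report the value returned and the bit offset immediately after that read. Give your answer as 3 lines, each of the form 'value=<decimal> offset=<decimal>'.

Answer: value=1640 offset=12
value=57 offset=21
value=5 offset=24

Derivation:
Read 1: bits[0:12] width=12 -> value=1640 (bin 011001101000); offset now 12 = byte 1 bit 4; 12 bits remain
Read 2: bits[12:21] width=9 -> value=57 (bin 000111001); offset now 21 = byte 2 bit 5; 3 bits remain
Read 3: bits[21:24] width=3 -> value=5 (bin 101); offset now 24 = byte 3 bit 0; 0 bits remain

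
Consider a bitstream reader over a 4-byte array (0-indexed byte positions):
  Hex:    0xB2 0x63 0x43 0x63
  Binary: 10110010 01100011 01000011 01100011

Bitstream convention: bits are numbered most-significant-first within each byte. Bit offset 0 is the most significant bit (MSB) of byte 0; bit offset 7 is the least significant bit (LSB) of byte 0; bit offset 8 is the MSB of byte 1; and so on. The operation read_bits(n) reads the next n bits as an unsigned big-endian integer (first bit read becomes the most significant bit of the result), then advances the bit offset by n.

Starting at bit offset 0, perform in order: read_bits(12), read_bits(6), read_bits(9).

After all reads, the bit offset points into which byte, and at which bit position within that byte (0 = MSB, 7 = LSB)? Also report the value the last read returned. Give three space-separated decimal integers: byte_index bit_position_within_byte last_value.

Read 1: bits[0:12] width=12 -> value=2854 (bin 101100100110); offset now 12 = byte 1 bit 4; 20 bits remain
Read 2: bits[12:18] width=6 -> value=13 (bin 001101); offset now 18 = byte 2 bit 2; 14 bits remain
Read 3: bits[18:27] width=9 -> value=27 (bin 000011011); offset now 27 = byte 3 bit 3; 5 bits remain

Answer: 3 3 27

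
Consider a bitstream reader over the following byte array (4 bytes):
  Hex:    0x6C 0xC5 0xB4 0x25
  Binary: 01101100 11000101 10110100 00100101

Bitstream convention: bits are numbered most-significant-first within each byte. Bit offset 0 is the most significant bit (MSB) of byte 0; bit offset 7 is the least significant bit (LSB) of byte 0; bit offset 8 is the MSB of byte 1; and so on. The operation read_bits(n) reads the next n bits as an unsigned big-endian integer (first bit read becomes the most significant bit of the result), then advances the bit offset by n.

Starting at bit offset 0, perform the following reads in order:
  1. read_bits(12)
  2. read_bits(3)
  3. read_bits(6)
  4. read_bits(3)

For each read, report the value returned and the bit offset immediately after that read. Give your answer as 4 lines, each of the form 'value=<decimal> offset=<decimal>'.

Read 1: bits[0:12] width=12 -> value=1740 (bin 011011001100); offset now 12 = byte 1 bit 4; 20 bits remain
Read 2: bits[12:15] width=3 -> value=2 (bin 010); offset now 15 = byte 1 bit 7; 17 bits remain
Read 3: bits[15:21] width=6 -> value=54 (bin 110110); offset now 21 = byte 2 bit 5; 11 bits remain
Read 4: bits[21:24] width=3 -> value=4 (bin 100); offset now 24 = byte 3 bit 0; 8 bits remain

Answer: value=1740 offset=12
value=2 offset=15
value=54 offset=21
value=4 offset=24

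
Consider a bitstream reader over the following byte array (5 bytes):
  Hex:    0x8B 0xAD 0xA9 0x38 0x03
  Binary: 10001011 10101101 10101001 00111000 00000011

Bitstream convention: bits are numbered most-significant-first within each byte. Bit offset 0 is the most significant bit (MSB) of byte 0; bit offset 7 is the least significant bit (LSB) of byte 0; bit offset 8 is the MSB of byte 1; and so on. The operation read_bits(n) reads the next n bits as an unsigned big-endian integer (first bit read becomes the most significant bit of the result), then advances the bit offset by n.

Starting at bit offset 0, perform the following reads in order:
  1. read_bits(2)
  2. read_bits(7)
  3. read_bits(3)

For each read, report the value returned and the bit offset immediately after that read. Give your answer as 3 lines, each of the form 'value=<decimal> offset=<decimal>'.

Read 1: bits[0:2] width=2 -> value=2 (bin 10); offset now 2 = byte 0 bit 2; 38 bits remain
Read 2: bits[2:9] width=7 -> value=23 (bin 0010111); offset now 9 = byte 1 bit 1; 31 bits remain
Read 3: bits[9:12] width=3 -> value=2 (bin 010); offset now 12 = byte 1 bit 4; 28 bits remain

Answer: value=2 offset=2
value=23 offset=9
value=2 offset=12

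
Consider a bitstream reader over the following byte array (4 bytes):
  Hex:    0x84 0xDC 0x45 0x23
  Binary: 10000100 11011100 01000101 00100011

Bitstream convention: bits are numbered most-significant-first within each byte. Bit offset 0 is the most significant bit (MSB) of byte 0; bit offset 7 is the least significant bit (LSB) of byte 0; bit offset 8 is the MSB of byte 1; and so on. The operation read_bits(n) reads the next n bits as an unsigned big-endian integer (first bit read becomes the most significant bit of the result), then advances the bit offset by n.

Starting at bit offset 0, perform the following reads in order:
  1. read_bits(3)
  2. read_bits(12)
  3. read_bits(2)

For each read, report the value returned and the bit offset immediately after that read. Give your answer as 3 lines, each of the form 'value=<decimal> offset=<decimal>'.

Read 1: bits[0:3] width=3 -> value=4 (bin 100); offset now 3 = byte 0 bit 3; 29 bits remain
Read 2: bits[3:15] width=12 -> value=622 (bin 001001101110); offset now 15 = byte 1 bit 7; 17 bits remain
Read 3: bits[15:17] width=2 -> value=0 (bin 00); offset now 17 = byte 2 bit 1; 15 bits remain

Answer: value=4 offset=3
value=622 offset=15
value=0 offset=17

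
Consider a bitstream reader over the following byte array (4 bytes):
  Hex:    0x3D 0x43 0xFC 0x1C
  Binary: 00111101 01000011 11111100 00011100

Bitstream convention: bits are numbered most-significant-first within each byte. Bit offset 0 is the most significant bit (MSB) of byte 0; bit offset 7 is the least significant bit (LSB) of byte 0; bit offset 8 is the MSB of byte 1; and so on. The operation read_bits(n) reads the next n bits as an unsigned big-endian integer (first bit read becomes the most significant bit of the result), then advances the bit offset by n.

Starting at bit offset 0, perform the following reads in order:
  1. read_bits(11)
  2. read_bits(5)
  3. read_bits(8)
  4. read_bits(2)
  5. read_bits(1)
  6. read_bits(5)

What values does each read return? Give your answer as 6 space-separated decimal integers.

Answer: 490 3 252 0 0 28

Derivation:
Read 1: bits[0:11] width=11 -> value=490 (bin 00111101010); offset now 11 = byte 1 bit 3; 21 bits remain
Read 2: bits[11:16] width=5 -> value=3 (bin 00011); offset now 16 = byte 2 bit 0; 16 bits remain
Read 3: bits[16:24] width=8 -> value=252 (bin 11111100); offset now 24 = byte 3 bit 0; 8 bits remain
Read 4: bits[24:26] width=2 -> value=0 (bin 00); offset now 26 = byte 3 bit 2; 6 bits remain
Read 5: bits[26:27] width=1 -> value=0 (bin 0); offset now 27 = byte 3 bit 3; 5 bits remain
Read 6: bits[27:32] width=5 -> value=28 (bin 11100); offset now 32 = byte 4 bit 0; 0 bits remain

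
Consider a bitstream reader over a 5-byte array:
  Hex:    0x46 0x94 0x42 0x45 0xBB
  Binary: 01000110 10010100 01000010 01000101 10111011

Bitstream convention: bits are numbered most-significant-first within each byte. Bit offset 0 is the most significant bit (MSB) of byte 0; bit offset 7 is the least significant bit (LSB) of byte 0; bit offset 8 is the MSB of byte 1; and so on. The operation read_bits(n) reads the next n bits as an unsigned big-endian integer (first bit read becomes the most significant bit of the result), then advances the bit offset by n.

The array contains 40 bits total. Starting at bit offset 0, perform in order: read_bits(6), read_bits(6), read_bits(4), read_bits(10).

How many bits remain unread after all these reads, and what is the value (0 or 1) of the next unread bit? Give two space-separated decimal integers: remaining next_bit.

Read 1: bits[0:6] width=6 -> value=17 (bin 010001); offset now 6 = byte 0 bit 6; 34 bits remain
Read 2: bits[6:12] width=6 -> value=41 (bin 101001); offset now 12 = byte 1 bit 4; 28 bits remain
Read 3: bits[12:16] width=4 -> value=4 (bin 0100); offset now 16 = byte 2 bit 0; 24 bits remain
Read 4: bits[16:26] width=10 -> value=265 (bin 0100001001); offset now 26 = byte 3 bit 2; 14 bits remain

Answer: 14 0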